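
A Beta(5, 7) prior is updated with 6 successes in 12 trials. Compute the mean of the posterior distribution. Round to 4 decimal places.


After update: Beta(11, 13)
Mean = 11 / (11 + 13) = 11 / 24
= 0.4583

0.4583


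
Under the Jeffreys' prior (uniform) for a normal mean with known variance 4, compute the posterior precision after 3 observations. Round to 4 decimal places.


Prior precision = 0 (flat prior).
Post. prec. = 0 + n/var = 3/4 = 0.75

0.75


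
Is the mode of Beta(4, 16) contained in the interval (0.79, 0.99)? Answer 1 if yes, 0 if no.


Mode = (a-1)/(a+b-2) = 3/18 = 0.1667
Interval: (0.79, 0.99)
Contains mode? 0

0


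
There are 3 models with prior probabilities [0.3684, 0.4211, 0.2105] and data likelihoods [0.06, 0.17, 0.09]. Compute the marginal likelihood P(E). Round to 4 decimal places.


P(E) = sum over models of P(M_i) * P(E|M_i)
= 0.3684*0.06 + 0.4211*0.17 + 0.2105*0.09
= 0.1126

0.1126


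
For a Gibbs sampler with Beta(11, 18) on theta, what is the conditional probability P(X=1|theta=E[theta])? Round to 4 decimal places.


E[theta] = 11/(11+18) = 0.3793
P(X=1|theta) = theta = 0.3793

0.3793


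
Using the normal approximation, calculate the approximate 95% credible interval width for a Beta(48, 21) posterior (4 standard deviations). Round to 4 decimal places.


Var(Beta) = 48*21/(69^2 * 70) = 0.003
SD = 0.055
Width ~ 4*SD = 0.22

0.22


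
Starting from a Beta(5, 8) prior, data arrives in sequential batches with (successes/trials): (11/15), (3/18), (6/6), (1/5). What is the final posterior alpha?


In sequential Bayesian updating, we sum all successes.
Total successes = 21
Final alpha = 5 + 21 = 26

26


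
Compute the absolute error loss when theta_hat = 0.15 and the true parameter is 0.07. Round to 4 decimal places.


L = |theta_hat - theta_true|
= |0.15 - 0.07| = 0.08

0.08


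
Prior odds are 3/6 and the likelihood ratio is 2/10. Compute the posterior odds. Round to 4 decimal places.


Posterior odds = prior odds * likelihood ratio
= (3/6) * (2/10)
= 6 / 60
= 0.1

0.1


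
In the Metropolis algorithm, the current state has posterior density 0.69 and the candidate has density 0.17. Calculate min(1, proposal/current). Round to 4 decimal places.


Ratio = 0.17/0.69 = 0.2464
Acceptance probability = min(1, 0.2464)
= 0.2464

0.2464


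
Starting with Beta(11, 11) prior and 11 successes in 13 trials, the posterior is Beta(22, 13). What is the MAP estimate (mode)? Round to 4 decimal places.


The mode of Beta(a, b) when a > 1 and b > 1 is (a-1)/(a+b-2)
= (22 - 1) / (22 + 13 - 2)
= 21 / 33
= 0.6364

0.6364


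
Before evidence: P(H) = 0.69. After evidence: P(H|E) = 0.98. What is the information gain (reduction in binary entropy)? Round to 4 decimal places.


Prior entropy = 0.8932
Posterior entropy = 0.1414
Information gain = 0.8932 - 0.1414 = 0.7517

0.7517


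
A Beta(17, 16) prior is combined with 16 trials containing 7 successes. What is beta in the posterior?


In conjugate updating:
beta_posterior = beta_prior + (n - k)
= 16 + (16 - 7)
= 16 + 9 = 25

25


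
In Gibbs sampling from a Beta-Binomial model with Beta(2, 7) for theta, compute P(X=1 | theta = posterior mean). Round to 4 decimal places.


Posterior mean = alpha/(alpha+beta) = 2/9 = 0.2222
P(X=1|theta=mean) = theta = 0.2222

0.2222


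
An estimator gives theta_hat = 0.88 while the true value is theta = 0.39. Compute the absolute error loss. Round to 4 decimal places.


The absolute error loss is |theta_hat - theta|
= |0.88 - 0.39|
= 0.49

0.49


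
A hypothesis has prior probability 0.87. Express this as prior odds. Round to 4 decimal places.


Odds = P(H) / P(not H) = 0.87 / 0.13
= 6.6923

6.6923


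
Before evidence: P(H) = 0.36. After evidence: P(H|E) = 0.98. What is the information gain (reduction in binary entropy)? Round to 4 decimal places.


Prior entropy = 0.9427
Posterior entropy = 0.1414
Information gain = 0.9427 - 0.1414 = 0.8012

0.8012


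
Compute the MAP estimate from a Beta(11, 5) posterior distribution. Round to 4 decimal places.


MAP = mode of Beta distribution
= (alpha - 1)/(alpha + beta - 2)
= (11-1)/(11+5-2)
= 10/14 = 0.7143

0.7143


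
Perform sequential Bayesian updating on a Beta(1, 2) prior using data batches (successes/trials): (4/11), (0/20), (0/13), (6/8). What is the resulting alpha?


Accumulate successes: 10
Posterior alpha = prior alpha + sum of successes
= 1 + 10 = 11

11


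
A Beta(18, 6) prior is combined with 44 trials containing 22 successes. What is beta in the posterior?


In conjugate updating:
beta_posterior = beta_prior + (n - k)
= 6 + (44 - 22)
= 6 + 22 = 28

28


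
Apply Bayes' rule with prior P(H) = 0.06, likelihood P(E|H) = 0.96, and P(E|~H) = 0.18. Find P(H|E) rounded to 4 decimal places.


Step 1: Compute marginal P(E) = P(E|H)P(H) + P(E|~H)P(~H)
= 0.96*0.06 + 0.18*0.94 = 0.2268
Step 2: P(H|E) = P(E|H)P(H)/P(E) = 0.0576/0.2268
= 0.254

0.254


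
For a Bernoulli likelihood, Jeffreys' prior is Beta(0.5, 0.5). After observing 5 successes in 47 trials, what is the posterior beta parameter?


Jeffreys' prior for Bernoulli is Beta(0.5, 0.5).
Posterior is Beta(0.5 + k, 0.5 + n - k).
Posterior beta = 0.5 + (n - k) = 0.5 + 42 = 42.5

42.5


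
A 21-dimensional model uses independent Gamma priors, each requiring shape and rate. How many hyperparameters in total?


Per parameter: 2 (shape and rate).
Total = 21 * 2 = 42

42


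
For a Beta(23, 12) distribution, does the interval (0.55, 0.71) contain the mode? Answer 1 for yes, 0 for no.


Mode of Beta(a,b) = (a-1)/(a+b-2)
= (23-1)/(23+12-2) = 0.6667
Check: 0.55 <= 0.6667 <= 0.71?
Result: 1

1


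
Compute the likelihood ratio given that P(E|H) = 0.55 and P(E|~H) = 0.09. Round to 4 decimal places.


LR = P(E|H) / P(E|~H)
= 0.55 / 0.09 = 6.1111

6.1111


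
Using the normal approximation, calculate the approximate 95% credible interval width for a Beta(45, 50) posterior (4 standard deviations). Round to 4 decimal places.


Var(Beta) = 45*50/(95^2 * 96) = 0.0026
SD = 0.051
Width ~ 4*SD = 0.2038

0.2038


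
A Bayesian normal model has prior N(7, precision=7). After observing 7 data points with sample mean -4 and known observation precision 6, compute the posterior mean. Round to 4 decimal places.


Posterior mean = (prior_precision * prior_mean + n * data_precision * data_mean) / (prior_precision + n * data_precision)
Numerator = 7*7 + 7*6*-4 = -119
Denominator = 7 + 7*6 = 49
Posterior mean = -2.4286

-2.4286


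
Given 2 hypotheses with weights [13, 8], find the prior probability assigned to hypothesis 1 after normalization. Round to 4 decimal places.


To normalize, divide each weight by the sum of all weights.
Sum = 21
Prior(H1) = 13/21 = 0.619

0.619


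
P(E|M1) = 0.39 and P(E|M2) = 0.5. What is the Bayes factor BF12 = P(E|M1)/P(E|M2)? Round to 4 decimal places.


Bayes factor BF12 = P(E|M1) / P(E|M2)
= 0.39 / 0.5
= 0.78

0.78


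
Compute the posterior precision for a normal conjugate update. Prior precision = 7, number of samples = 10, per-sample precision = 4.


tau_post = tau_0 + n * tau
= 7 + 10 * 4 = 47

47


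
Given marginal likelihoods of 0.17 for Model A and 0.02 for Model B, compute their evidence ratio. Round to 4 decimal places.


Ratio = ML(A) / ML(B) = 0.17/0.02
= 8.5

8.5


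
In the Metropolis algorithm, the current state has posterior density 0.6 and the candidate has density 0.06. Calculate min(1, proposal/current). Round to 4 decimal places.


Ratio = 0.06/0.6 = 0.1
Acceptance probability = min(1, 0.1)
= 0.1

0.1


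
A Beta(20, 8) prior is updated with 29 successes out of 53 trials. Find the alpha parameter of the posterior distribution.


In the Beta-Binomial conjugate update:
alpha_post = alpha_prior + successes
= 20 + 29
= 49

49


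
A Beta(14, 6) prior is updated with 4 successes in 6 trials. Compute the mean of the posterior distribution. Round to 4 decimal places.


After update: Beta(18, 8)
Mean = 18 / (18 + 8) = 18 / 26
= 0.6923

0.6923


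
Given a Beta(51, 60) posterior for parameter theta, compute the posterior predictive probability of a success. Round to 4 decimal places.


For a Beta-Bernoulli model, the predictive probability is the mean:
P(success) = 51/(51+60) = 51/111 = 0.4595

0.4595


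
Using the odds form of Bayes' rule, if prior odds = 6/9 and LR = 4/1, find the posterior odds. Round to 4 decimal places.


Bayes' rule in odds form: posterior odds = prior odds * LR
= (6 * 4) / (9 * 1)
= 24/9 = 2.6667

2.6667


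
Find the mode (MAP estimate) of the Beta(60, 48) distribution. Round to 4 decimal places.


For Beta(a,b) with a,b > 1:
Mode = (a-1)/(a+b-2) = (60-1)/(108-2)
= 59/106 = 0.5566

0.5566


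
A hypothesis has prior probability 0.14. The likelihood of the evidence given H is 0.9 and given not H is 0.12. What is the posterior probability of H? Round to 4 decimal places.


Using Bayes' theorem:
P(E) = 0.14 * 0.9 + 0.86 * 0.12
P(E) = 0.2292
P(H|E) = (0.14 * 0.9) / 0.2292 = 0.5497

0.5497


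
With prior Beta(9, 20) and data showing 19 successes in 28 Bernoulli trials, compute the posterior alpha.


Conjugate update: alpha_posterior = alpha_prior + k
= 9 + 19 = 28

28


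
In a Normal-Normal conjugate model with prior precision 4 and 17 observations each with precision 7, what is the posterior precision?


Posterior precision = prior precision + n * observation precision
= 4 + 17 * 7
= 4 + 119 = 123

123


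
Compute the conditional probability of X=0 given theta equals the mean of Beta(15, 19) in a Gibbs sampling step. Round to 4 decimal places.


Mean of Beta(15, 19) = 0.4412
P(X=0 | theta=0.4412) = 0.5588

0.5588


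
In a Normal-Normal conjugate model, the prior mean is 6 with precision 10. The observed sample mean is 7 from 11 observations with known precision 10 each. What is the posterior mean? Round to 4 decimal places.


Posterior precision = tau0 + n*tau = 10 + 11*10 = 120
Posterior mean = (tau0*mu0 + n*tau*xbar) / posterior_precision
= (10*6 + 11*10*7) / 120
= 830 / 120 = 6.9167

6.9167


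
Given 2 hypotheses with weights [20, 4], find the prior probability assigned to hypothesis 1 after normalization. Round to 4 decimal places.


To normalize, divide each weight by the sum of all weights.
Sum = 24
Prior(H1) = 20/24 = 0.8333

0.8333


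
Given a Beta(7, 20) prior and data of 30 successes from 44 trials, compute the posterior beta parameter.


Number of failures = 44 - 30 = 14
Posterior beta = 20 + 14 = 34

34


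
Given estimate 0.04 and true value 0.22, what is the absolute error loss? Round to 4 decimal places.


Absolute error = |estimate - true|
= |-0.18| = 0.18

0.18


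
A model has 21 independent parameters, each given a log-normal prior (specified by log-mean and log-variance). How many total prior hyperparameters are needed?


Each log-normal prior needs 2 hyperparameters (log-mean and log-variance).
Total = 2 * 21 = 42

42


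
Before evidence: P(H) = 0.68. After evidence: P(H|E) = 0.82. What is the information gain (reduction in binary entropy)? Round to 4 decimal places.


Prior entropy = 0.9044
Posterior entropy = 0.6801
Information gain = 0.9044 - 0.6801 = 0.2243

0.2243


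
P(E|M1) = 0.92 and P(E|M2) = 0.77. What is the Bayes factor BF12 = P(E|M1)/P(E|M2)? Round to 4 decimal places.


Bayes factor BF12 = P(E|M1) / P(E|M2)
= 0.92 / 0.77
= 1.1948

1.1948


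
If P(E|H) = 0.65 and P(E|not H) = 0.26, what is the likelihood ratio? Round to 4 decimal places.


Likelihood ratio = P(E|H) / P(E|not H)
= 0.65 / 0.26
= 2.5

2.5


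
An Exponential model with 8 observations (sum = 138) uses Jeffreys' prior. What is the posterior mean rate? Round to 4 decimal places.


Posterior Gamma(8, 138)
E[lambda] = 8/138 = 0.058

0.058


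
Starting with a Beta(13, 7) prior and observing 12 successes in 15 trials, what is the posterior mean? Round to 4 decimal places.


Posterior parameters: alpha = 13 + 12 = 25
beta = 7 + 3 = 10
Posterior mean = alpha / (alpha + beta) = 25 / 35
= 0.7143

0.7143


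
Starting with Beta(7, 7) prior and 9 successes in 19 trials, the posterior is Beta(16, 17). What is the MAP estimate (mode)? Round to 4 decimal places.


The mode of Beta(a, b) when a > 1 and b > 1 is (a-1)/(a+b-2)
= (16 - 1) / (16 + 17 - 2)
= 15 / 31
= 0.4839

0.4839


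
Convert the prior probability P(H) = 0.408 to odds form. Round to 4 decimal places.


P(not H) = 1 - 0.408 = 0.592
Odds = 0.408 / 0.592 = 0.6892

0.6892


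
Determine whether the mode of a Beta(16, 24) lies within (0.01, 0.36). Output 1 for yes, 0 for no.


First find the mode: (a-1)/(a+b-2) = 0.3947
Is 0.3947 in (0.01, 0.36)? 0

0


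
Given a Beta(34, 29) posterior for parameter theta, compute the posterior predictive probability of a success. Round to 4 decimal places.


For a Beta-Bernoulli model, the predictive probability is the mean:
P(success) = 34/(34+29) = 34/63 = 0.5397

0.5397


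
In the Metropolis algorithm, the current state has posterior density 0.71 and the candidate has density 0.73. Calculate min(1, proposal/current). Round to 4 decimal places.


Ratio = 0.73/0.71 = 1.0282
Acceptance probability = min(1, 1.0282)
= 1.0

1.0


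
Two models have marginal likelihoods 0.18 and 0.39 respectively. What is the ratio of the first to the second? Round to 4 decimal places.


Evidence ratio = 0.18 / 0.39
= 0.4615

0.4615


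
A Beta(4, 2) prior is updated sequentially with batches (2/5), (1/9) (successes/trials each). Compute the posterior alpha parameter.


Sequential conjugate updating is equivalent to a single batch update.
Total successes across all batches = 3
alpha_posterior = alpha_prior + total_successes = 4 + 3
= 7

7


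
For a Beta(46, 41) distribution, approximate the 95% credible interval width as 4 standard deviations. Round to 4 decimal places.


Variance of Beta(a,b) = ab / ((a+b)^2 * (a+b+1))
= 46*41 / ((87)^2 * 88)
= 0.0028
SD = sqrt(0.0028) = 0.0532
Width = 4 * SD = 0.2128

0.2128


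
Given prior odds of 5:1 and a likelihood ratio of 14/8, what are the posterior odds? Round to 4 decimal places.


Posterior odds = prior odds * LR
Prior odds = 5/1 = 5.0
LR = 14/8 = 1.75
Posterior odds = 5.0 * 1.75 = 8.75

8.75


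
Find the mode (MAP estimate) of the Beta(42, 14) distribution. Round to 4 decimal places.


For Beta(a,b) with a,b > 1:
Mode = (a-1)/(a+b-2) = (42-1)/(56-2)
= 41/54 = 0.7593

0.7593


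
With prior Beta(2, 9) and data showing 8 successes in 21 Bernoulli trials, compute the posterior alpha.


Conjugate update: alpha_posterior = alpha_prior + k
= 2 + 8 = 10

10


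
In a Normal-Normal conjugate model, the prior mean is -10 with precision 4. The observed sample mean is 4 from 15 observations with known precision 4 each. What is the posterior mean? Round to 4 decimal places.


Posterior precision = tau0 + n*tau = 4 + 15*4 = 64
Posterior mean = (tau0*mu0 + n*tau*xbar) / posterior_precision
= (4*-10 + 15*4*4) / 64
= 200 / 64 = 3.125

3.125


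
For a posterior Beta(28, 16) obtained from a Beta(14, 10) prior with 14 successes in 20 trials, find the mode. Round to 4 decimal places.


Mode = (alpha - 1) / (alpha + beta - 2)
= 27 / 42
= 0.6429

0.6429


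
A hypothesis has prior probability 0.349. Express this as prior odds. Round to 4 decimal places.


Odds = P(H) / P(not H) = 0.349 / 0.651
= 0.5361

0.5361


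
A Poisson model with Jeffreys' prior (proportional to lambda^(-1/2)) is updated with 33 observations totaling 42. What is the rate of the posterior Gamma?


Posterior = Gamma(0.5 + S, n)
= Gamma(0.5 + 42, 33)
Posterior rate = 0 + n = 33

33.0


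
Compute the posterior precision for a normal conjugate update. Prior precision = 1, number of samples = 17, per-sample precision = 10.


tau_post = tau_0 + n * tau
= 1 + 17 * 10 = 171

171


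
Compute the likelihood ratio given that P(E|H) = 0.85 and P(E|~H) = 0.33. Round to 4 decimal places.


LR = P(E|H) / P(E|~H)
= 0.85 / 0.33 = 2.5758

2.5758


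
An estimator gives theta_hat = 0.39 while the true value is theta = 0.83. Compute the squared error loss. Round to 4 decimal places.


The squared error loss is (theta_hat - theta)^2
= (0.39 - 0.83)^2
= (-0.44)^2 = 0.1936

0.1936


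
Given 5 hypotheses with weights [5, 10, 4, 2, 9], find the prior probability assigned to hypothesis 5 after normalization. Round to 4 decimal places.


To normalize, divide each weight by the sum of all weights.
Sum = 30
Prior(H5) = 9/30 = 0.3

0.3


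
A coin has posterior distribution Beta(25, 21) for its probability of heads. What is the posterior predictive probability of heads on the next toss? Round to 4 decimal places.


Posterior predictive = E[theta] = alpha/(alpha+beta)
= 25/46
= 0.5435

0.5435


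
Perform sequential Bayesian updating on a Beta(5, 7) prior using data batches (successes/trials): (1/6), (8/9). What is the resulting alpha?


Accumulate successes: 9
Posterior alpha = prior alpha + sum of successes
= 5 + 9 = 14

14


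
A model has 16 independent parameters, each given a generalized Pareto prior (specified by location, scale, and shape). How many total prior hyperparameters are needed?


Each generalized Pareto prior needs 3 hyperparameters (location, scale, and shape).
Total = 3 * 16 = 48

48


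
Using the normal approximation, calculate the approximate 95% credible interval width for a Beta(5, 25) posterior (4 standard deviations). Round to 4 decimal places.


Var(Beta) = 5*25/(30^2 * 31) = 0.0045
SD = 0.0669
Width ~ 4*SD = 0.2677

0.2677


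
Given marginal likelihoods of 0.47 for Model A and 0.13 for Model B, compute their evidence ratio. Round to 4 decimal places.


Ratio = ML(A) / ML(B) = 0.47/0.13
= 3.6154

3.6154


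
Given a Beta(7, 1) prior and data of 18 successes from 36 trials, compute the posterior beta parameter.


Number of failures = 36 - 18 = 18
Posterior beta = 1 + 18 = 19

19


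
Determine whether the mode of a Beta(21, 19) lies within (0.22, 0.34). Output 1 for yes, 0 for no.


First find the mode: (a-1)/(a+b-2) = 0.5263
Is 0.5263 in (0.22, 0.34)? 0

0


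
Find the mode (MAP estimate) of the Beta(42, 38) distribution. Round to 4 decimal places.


For Beta(a,b) with a,b > 1:
Mode = (a-1)/(a+b-2) = (42-1)/(80-2)
= 41/78 = 0.5256

0.5256


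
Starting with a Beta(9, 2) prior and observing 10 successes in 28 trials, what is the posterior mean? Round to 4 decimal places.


Posterior parameters: alpha = 9 + 10 = 19
beta = 2 + 18 = 20
Posterior mean = alpha / (alpha + beta) = 19 / 39
= 0.4872

0.4872


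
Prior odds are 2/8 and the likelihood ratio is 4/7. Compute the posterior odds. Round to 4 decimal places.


Posterior odds = prior odds * likelihood ratio
= (2/8) * (4/7)
= 8 / 56
= 0.1429

0.1429


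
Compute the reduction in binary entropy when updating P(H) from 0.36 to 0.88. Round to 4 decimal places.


H_before = -p*log2(p) - (1-p)*log2(1-p) for p=0.36: 0.9427
H_after for p=0.88: 0.5294
Reduction = 0.9427 - 0.5294 = 0.4133

0.4133


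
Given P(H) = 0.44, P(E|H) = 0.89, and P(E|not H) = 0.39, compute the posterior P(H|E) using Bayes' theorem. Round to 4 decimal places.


By Bayes' theorem: P(H|E) = P(E|H)*P(H) / P(E)
P(E) = P(E|H)*P(H) + P(E|not H)*P(not H)
P(E) = 0.89*0.44 + 0.39*0.56 = 0.61
P(H|E) = 0.89*0.44 / 0.61 = 0.642

0.642


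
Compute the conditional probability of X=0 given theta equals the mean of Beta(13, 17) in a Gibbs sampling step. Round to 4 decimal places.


Mean of Beta(13, 17) = 0.4333
P(X=0 | theta=0.4333) = 0.5667

0.5667


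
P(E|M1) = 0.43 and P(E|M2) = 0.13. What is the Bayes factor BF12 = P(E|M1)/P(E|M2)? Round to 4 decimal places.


Bayes factor BF12 = P(E|M1) / P(E|M2)
= 0.43 / 0.13
= 3.3077

3.3077


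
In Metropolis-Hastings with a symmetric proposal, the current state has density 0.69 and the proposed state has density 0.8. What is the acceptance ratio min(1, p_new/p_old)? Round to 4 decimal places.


Ratio = p_new / p_old = 0.8 / 0.69 = 1.1594
Acceptance = min(1, 1.1594) = 1.0

1.0


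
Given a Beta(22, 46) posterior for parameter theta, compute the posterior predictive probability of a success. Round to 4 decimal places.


For a Beta-Bernoulli model, the predictive probability is the mean:
P(success) = 22/(22+46) = 22/68 = 0.3235

0.3235


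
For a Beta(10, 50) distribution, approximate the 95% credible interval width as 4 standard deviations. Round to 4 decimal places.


Variance of Beta(a,b) = ab / ((a+b)^2 * (a+b+1))
= 10*50 / ((60)^2 * 61)
= 0.0023
SD = sqrt(0.0023) = 0.0477
Width = 4 * SD = 0.1909

0.1909


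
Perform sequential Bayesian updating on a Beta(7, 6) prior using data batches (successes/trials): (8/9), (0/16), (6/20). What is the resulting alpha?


Accumulate successes: 14
Posterior alpha = prior alpha + sum of successes
= 7 + 14 = 21

21


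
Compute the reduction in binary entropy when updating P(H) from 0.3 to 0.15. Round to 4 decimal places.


H_before = -p*log2(p) - (1-p)*log2(1-p) for p=0.3: 0.8813
H_after for p=0.15: 0.6098
Reduction = 0.8813 - 0.6098 = 0.2715

0.2715


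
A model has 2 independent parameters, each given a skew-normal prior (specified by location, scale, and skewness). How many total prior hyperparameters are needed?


Each skew-normal prior needs 3 hyperparameters (location, scale, and skewness).
Total = 3 * 2 = 6

6


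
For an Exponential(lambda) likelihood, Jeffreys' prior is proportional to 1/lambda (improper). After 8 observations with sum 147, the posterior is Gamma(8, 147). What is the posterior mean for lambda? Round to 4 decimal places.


Posterior = Gamma(n, sum_x) = Gamma(8, 147)
Posterior mean = shape/rate = 8/147
= 0.0544

0.0544


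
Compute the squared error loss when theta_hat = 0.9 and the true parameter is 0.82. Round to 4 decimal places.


L = (theta_hat - theta_true)^2
= (0.9 - 0.82)^2
= 0.08^2 = 0.0064

0.0064


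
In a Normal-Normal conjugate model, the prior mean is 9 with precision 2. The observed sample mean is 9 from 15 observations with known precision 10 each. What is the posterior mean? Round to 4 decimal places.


Posterior precision = tau0 + n*tau = 2 + 15*10 = 152
Posterior mean = (tau0*mu0 + n*tau*xbar) / posterior_precision
= (2*9 + 15*10*9) / 152
= 1368 / 152 = 9.0

9.0


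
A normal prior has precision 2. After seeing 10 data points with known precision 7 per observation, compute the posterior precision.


In the conjugate normal model, precisions add:
tau_posterior = tau_prior + n * tau_data
= 2 + 10*7 = 72

72


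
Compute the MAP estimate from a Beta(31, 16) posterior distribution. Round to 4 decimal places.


MAP = mode of Beta distribution
= (alpha - 1)/(alpha + beta - 2)
= (31-1)/(31+16-2)
= 30/45 = 0.6667

0.6667


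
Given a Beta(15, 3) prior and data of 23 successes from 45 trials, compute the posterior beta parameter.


Number of failures = 45 - 23 = 22
Posterior beta = 3 + 22 = 25

25


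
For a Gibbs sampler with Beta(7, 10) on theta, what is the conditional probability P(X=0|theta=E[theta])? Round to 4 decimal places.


E[theta] = 7/(7+10) = 0.4118
P(X=0|theta) = 1 - theta = 0.5882

0.5882


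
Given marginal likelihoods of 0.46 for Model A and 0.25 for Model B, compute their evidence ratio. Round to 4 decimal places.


Ratio = ML(A) / ML(B) = 0.46/0.25
= 1.84

1.84


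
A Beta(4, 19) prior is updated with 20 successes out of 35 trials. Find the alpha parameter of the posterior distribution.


In the Beta-Binomial conjugate update:
alpha_post = alpha_prior + successes
= 4 + 20
= 24

24


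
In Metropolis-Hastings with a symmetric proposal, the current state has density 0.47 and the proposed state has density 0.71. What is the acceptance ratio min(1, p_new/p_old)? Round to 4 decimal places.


Ratio = p_new / p_old = 0.71 / 0.47 = 1.5106
Acceptance = min(1, 1.5106) = 1.0

1.0


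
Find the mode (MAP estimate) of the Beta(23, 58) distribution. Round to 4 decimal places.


For Beta(a,b) with a,b > 1:
Mode = (a-1)/(a+b-2) = (23-1)/(81-2)
= 22/79 = 0.2785

0.2785


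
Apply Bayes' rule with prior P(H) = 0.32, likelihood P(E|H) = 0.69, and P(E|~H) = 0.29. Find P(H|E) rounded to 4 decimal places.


Step 1: Compute marginal P(E) = P(E|H)P(H) + P(E|~H)P(~H)
= 0.69*0.32 + 0.29*0.68 = 0.418
Step 2: P(H|E) = P(E|H)P(H)/P(E) = 0.2208/0.418
= 0.5282

0.5282


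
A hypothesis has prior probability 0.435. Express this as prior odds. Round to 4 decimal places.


Odds = P(H) / P(not H) = 0.435 / 0.565
= 0.7699

0.7699


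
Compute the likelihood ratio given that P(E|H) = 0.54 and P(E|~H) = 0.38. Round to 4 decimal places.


LR = P(E|H) / P(E|~H)
= 0.54 / 0.38 = 1.4211

1.4211


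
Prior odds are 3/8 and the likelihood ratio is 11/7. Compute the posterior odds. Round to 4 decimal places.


Posterior odds = prior odds * likelihood ratio
= (3/8) * (11/7)
= 33 / 56
= 0.5893

0.5893


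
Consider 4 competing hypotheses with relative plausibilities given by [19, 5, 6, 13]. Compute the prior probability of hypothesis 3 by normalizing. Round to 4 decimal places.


Sum of weights = 19 + 5 + 6 + 13 = 43
Normalized prior for H3 = 6 / 43
= 0.1395

0.1395


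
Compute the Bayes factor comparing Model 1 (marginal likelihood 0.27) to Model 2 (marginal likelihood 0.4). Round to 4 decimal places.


BF12 = marginal likelihood of M1 / marginal likelihood of M2
= 0.27/0.4
= 0.675

0.675


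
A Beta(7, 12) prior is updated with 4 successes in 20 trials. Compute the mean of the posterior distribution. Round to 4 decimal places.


After update: Beta(11, 28)
Mean = 11 / (11 + 28) = 11 / 39
= 0.2821

0.2821


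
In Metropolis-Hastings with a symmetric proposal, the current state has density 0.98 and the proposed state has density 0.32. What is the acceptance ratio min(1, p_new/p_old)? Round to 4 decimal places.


Ratio = p_new / p_old = 0.32 / 0.98 = 0.3265
Acceptance = min(1, 0.3265) = 0.3265

0.3265


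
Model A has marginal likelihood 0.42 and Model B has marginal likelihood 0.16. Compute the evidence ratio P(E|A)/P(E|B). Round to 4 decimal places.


Evidence ratio = P(E|A) / P(E|B)
= 0.42 / 0.16
= 2.625

2.625


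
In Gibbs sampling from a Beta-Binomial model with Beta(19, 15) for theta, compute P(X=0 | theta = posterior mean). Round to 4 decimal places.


Posterior mean = alpha/(alpha+beta) = 19/34 = 0.5588
P(X=0|theta=mean) = 1 - theta = 0.4412

0.4412


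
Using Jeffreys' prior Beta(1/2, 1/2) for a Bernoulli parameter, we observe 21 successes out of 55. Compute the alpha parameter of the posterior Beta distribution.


Conjugate update: Beta(0.5 + k, 0.5 + n - k).
k = 21, n - k = 34
Posterior alpha = 0.5 + k = 0.5 + 21 = 21.5

21.5


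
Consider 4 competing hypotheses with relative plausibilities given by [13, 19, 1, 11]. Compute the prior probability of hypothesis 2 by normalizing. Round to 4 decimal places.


Sum of weights = 13 + 19 + 1 + 11 = 44
Normalized prior for H2 = 19 / 44
= 0.4318

0.4318


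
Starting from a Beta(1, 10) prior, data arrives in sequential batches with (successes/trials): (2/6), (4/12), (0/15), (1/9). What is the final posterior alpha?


In sequential Bayesian updating, we sum all successes.
Total successes = 7
Final alpha = 1 + 7 = 8

8


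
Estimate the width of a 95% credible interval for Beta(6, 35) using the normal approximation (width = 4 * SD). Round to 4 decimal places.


For Beta(a,b): Var = ab/((a+b)^2(a+b+1))
Var = 0.003, SD = 0.0545
Approximate 95% CI width = 4 * 0.0545 = 0.2182

0.2182


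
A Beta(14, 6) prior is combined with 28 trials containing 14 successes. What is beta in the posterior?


In conjugate updating:
beta_posterior = beta_prior + (n - k)
= 6 + (28 - 14)
= 6 + 14 = 20

20


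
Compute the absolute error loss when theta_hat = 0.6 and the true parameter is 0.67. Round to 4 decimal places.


L = |theta_hat - theta_true|
= |0.6 - 0.67| = 0.07

0.07


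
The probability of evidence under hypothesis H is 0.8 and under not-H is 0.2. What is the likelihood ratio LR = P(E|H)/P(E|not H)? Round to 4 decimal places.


LR = 0.8 / 0.2
= 4.0

4.0


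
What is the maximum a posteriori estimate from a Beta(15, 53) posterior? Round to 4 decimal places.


The MAP estimate equals the mode of the distribution.
Mode of Beta(a,b) = (a-1)/(a+b-2)
= 14/66
= 0.2121

0.2121


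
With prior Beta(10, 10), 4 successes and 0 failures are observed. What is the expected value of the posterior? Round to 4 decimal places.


Posterior = Beta(14, 10)
E[theta] = alpha/(alpha+beta)
= 14/24 = 0.5833

0.5833


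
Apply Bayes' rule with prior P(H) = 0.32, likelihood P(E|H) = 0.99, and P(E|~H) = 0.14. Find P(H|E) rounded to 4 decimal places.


Step 1: Compute marginal P(E) = P(E|H)P(H) + P(E|~H)P(~H)
= 0.99*0.32 + 0.14*0.68 = 0.412
Step 2: P(H|E) = P(E|H)P(H)/P(E) = 0.3168/0.412
= 0.7689

0.7689


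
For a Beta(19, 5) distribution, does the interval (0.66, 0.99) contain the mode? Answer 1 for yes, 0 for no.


Mode of Beta(a,b) = (a-1)/(a+b-2)
= (19-1)/(19+5-2) = 0.8182
Check: 0.66 <= 0.8182 <= 0.99?
Result: 1

1


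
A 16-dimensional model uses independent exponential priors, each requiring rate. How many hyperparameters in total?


Per parameter: 1 (rate).
Total = 16 * 1 = 16

16


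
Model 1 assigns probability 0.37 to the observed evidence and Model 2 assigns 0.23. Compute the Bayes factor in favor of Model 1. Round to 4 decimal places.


BF = P(data|M1) / P(data|M2)
= 0.37 / 0.23 = 1.6087

1.6087


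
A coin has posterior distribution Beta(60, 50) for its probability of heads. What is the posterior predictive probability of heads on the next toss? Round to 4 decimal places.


Posterior predictive = E[theta] = alpha/(alpha+beta)
= 60/110
= 0.5455

0.5455


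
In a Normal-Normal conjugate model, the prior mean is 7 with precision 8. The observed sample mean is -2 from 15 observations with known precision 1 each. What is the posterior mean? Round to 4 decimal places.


Posterior precision = tau0 + n*tau = 8 + 15*1 = 23
Posterior mean = (tau0*mu0 + n*tau*xbar) / posterior_precision
= (8*7 + 15*1*-2) / 23
= 26 / 23 = 1.1304

1.1304


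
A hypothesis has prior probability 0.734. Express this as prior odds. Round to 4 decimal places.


Odds = P(H) / P(not H) = 0.734 / 0.266
= 2.7594

2.7594


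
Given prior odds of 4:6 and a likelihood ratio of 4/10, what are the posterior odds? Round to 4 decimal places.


Posterior odds = prior odds * LR
Prior odds = 4/6 = 0.6667
LR = 4/10 = 0.4
Posterior odds = 0.6667 * 0.4 = 0.2667

0.2667


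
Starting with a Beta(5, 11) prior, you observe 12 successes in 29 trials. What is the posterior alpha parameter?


For a Beta-Binomial conjugate model:
Posterior alpha = prior alpha + number of successes
= 5 + 12 = 17

17


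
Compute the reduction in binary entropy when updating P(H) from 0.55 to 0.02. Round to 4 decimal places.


H_before = -p*log2(p) - (1-p)*log2(1-p) for p=0.55: 0.9928
H_after for p=0.02: 0.1414
Reduction = 0.9928 - 0.1414 = 0.8513

0.8513


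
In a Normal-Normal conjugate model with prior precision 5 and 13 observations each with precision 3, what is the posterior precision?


Posterior precision = prior precision + n * observation precision
= 5 + 13 * 3
= 5 + 39 = 44

44


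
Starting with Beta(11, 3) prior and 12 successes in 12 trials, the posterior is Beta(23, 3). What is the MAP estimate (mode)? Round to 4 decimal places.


The mode of Beta(a, b) when a > 1 and b > 1 is (a-1)/(a+b-2)
= (23 - 1) / (23 + 3 - 2)
= 22 / 24
= 0.9167

0.9167


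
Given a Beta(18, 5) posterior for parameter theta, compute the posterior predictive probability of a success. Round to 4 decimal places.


For a Beta-Bernoulli model, the predictive probability is the mean:
P(success) = 18/(18+5) = 18/23 = 0.7826

0.7826


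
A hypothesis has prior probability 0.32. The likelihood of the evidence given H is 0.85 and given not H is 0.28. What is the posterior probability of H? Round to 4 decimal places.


Using Bayes' theorem:
P(E) = 0.32 * 0.85 + 0.68 * 0.28
P(E) = 0.4624
P(H|E) = (0.32 * 0.85) / 0.4624 = 0.5882

0.5882


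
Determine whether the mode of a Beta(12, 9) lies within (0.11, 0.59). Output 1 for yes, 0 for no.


First find the mode: (a-1)/(a+b-2) = 0.5789
Is 0.5789 in (0.11, 0.59)? 1

1


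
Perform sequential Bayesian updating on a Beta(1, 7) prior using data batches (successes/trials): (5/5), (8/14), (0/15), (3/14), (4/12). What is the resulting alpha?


Accumulate successes: 20
Posterior alpha = prior alpha + sum of successes
= 1 + 20 = 21

21


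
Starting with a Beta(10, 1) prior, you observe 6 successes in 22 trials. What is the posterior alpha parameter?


For a Beta-Binomial conjugate model:
Posterior alpha = prior alpha + number of successes
= 10 + 6 = 16

16


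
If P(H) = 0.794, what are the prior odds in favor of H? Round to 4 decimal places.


Prior odds = P(H) / (1 - P(H))
= 0.794 / 0.206
= 3.8544

3.8544


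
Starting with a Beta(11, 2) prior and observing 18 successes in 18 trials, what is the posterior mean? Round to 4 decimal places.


Posterior parameters: alpha = 11 + 18 = 29
beta = 2 + 0 = 2
Posterior mean = alpha / (alpha + beta) = 29 / 31
= 0.9355

0.9355


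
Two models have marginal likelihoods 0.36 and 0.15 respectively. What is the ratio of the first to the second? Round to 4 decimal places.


Evidence ratio = 0.36 / 0.15
= 2.4

2.4


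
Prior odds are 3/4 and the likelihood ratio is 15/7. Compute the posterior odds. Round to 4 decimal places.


Posterior odds = prior odds * likelihood ratio
= (3/4) * (15/7)
= 45 / 28
= 1.6071

1.6071


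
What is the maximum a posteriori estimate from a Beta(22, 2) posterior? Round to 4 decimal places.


The MAP estimate equals the mode of the distribution.
Mode of Beta(a,b) = (a-1)/(a+b-2)
= 21/22
= 0.9545

0.9545


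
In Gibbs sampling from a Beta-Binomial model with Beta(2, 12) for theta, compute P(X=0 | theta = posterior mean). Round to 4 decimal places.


Posterior mean = alpha/(alpha+beta) = 2/14 = 0.1429
P(X=0|theta=mean) = 1 - theta = 0.8571

0.8571


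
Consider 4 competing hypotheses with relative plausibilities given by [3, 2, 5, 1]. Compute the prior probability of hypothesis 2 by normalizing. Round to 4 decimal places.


Sum of weights = 3 + 2 + 5 + 1 = 11
Normalized prior for H2 = 2 / 11
= 0.1818

0.1818


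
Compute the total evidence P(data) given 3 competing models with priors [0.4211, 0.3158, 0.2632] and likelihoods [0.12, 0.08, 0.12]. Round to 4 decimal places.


Marginal likelihood = sum P(model_i) * P(data|model_i)
Model 1: 0.4211 * 0.12 = 0.0505
Model 2: 0.3158 * 0.08 = 0.0253
Model 3: 0.2632 * 0.12 = 0.0316
Total = 0.1074

0.1074


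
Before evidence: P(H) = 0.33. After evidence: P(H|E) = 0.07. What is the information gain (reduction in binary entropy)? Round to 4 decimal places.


Prior entropy = 0.9149
Posterior entropy = 0.3659
Information gain = 0.9149 - 0.3659 = 0.549

0.549


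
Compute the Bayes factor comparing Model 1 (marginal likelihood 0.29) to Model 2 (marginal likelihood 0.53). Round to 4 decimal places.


BF12 = marginal likelihood of M1 / marginal likelihood of M2
= 0.29/0.53
= 0.5472

0.5472


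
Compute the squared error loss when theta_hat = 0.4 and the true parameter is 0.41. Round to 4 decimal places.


L = (theta_hat - theta_true)^2
= (0.4 - 0.41)^2
= -0.01^2 = 0.0001

0.0001


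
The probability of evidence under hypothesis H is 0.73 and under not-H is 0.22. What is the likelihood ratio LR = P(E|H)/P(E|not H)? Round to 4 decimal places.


LR = 0.73 / 0.22
= 3.3182

3.3182


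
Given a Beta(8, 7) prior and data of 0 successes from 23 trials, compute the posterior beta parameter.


Number of failures = 23 - 0 = 23
Posterior beta = 7 + 23 = 30

30


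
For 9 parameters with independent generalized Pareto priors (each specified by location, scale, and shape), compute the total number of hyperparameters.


A generalized Pareto prior has 3 hyperparameters per parameter.
Total = 9 * 3 = 27

27


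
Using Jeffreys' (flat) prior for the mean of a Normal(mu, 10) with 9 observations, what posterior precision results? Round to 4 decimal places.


Flat prior means prior precision is 0.
Posterior precision = n / sigma^2 = 9/10 = 0.9

0.9


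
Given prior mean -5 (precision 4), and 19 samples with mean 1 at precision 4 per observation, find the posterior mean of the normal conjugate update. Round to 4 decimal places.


The posterior mean is a precision-weighted average of prior and data.
Post. prec. = 4 + 76 = 80
Post. mean = (-20 + 76)/80 = 56/80 = 0.7

0.7


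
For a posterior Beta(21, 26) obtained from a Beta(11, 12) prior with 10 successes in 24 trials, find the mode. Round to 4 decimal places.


Mode = (alpha - 1) / (alpha + beta - 2)
= 20 / 45
= 0.4444

0.4444


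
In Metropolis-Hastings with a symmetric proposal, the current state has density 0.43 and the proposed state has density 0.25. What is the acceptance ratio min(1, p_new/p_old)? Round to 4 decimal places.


Ratio = p_new / p_old = 0.25 / 0.43 = 0.5814
Acceptance = min(1, 0.5814) = 0.5814

0.5814


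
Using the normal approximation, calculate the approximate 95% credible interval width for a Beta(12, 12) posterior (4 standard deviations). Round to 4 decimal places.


Var(Beta) = 12*12/(24^2 * 25) = 0.01
SD = 0.1
Width ~ 4*SD = 0.4

0.4


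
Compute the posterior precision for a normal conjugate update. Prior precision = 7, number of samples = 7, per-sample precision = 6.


tau_post = tau_0 + n * tau
= 7 + 7 * 6 = 49

49


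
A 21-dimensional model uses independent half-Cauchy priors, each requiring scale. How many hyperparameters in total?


Per parameter: 1 (scale).
Total = 21 * 1 = 21

21


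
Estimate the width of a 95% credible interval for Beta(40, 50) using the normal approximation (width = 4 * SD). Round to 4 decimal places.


For Beta(a,b): Var = ab/((a+b)^2(a+b+1))
Var = 0.0027, SD = 0.0521
Approximate 95% CI width = 4 * 0.0521 = 0.2084

0.2084


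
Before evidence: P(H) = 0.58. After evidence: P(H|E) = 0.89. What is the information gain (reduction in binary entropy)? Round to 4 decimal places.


Prior entropy = 0.9815
Posterior entropy = 0.4999
Information gain = 0.9815 - 0.4999 = 0.4815

0.4815


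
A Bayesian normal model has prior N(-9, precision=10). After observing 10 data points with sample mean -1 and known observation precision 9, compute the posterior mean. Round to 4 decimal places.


Posterior mean = (prior_precision * prior_mean + n * data_precision * data_mean) / (prior_precision + n * data_precision)
Numerator = 10*-9 + 10*9*-1 = -180
Denominator = 10 + 10*9 = 100
Posterior mean = -1.8

-1.8


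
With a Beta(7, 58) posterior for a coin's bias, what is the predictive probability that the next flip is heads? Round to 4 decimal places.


The predictive probability equals the posterior mean.
P(next = heads) = alpha / (alpha + beta)
= 7 / 65 = 0.1077

0.1077


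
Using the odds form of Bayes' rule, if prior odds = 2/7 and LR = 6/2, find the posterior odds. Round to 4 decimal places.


Bayes' rule in odds form: posterior odds = prior odds * LR
= (2 * 6) / (7 * 2)
= 12/14 = 0.8571

0.8571


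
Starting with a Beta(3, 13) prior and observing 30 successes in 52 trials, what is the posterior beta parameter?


Posterior beta = prior beta + failures
Failures = 52 - 30 = 22
beta_post = 13 + 22 = 35

35


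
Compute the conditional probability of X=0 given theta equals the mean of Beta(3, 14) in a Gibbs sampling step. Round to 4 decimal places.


Mean of Beta(3, 14) = 0.1765
P(X=0 | theta=0.1765) = 0.8235

0.8235
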